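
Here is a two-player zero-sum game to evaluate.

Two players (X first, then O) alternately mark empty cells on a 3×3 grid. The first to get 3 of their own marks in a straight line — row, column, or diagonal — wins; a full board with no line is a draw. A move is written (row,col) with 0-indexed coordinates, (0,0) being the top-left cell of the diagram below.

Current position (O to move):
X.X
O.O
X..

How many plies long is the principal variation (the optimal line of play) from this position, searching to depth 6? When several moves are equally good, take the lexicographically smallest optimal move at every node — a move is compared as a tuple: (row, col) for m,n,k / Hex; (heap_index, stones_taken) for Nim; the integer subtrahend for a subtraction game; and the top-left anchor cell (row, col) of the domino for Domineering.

p1 O@[X.X/O.O/X..]: (0,1)[XOX/O.O/X..]-1 (1,1)[X.X/OOO/X..]+1* (2,1)[X.X/O.O/XO.]-1 (2,2)[X.X/O.O/X.O]-1
p2 X@[X.X/OOO/X..] terminal -1; root [X.X/O.O/X..] d6

PV length from [X.X/O.O/X..]: 1 ply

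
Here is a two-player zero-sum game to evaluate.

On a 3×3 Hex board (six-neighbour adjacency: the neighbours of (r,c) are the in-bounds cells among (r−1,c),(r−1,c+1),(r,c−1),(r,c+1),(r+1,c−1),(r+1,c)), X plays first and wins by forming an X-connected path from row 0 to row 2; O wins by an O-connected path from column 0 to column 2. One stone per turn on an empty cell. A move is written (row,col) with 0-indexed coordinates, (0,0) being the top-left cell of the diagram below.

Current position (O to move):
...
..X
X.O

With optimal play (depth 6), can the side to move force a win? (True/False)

O winning at [.../..X/X.O]: False

p1 O@[.../..X/X.O]: (0,0)[O../..X/X.O]-1* (0,1)[.O./..X/X.O]-1 (0,2)[..O/..X/X.O]-1 (1,0)[.../O.X/X.O]-1 (1,1)[.../.OX/X.O]-1 (2,1)[.../..X/XOO]-1
p2 X@[O../..X/X.O]: (0,1)[OX./..X/X.O]+1* (0,2)[O.X/..X/X.O]+1 (1,0)[O../X.X/X.O]+1 (1,1)[O../.XX/X.O]+1 (2,1)[O../..X/XXO]+1
p3 O@[OX./..X/X.O]: (0,2)[OXO/..X/X.O]-1* (1,0)[OX./O.X/X.O]-1 (1,1)[OX./.OX/X.O]-1 (2,1)[OX./..X/XOO]-1
p4 X@[OXO/..X/X.O]: (1,0)[OXO/X.X/X.O]+1* (1,1)[OXO/.XX/X.O]+1 (2,1)[OXO/..X/XXO]+1
p5 O@[OXO/X.X/X.O] terminal -1; root [.../..X/X.O] d6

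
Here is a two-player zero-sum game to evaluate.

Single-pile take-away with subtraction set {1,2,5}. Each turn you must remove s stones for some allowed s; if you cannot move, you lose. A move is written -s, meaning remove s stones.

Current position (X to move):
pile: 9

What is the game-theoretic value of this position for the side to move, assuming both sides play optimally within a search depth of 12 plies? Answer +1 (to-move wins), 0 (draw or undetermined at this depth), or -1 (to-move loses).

value(9, X) = -1

ply 1, X at 9 | -1=-1→8*; -2=-1→7; -5=-1→4
ply 2, O at 8 | -1=-1→7; -2=+1→6*; -5=+1→3
ply 3, X at 6 | -1=-1→5*; -2=-1→4; -5=-1→1
ply 4, O at 5 | -1=-1→4; -2=+1→3*; -5=+1→0
ply 5, X at 3 | -1=-1→2*; -2=-1→1
ply 6, O at 2 | -1=-1→1; -2=+1→0*
ply 7: 0 is terminal -1 (X); from 9 depth 12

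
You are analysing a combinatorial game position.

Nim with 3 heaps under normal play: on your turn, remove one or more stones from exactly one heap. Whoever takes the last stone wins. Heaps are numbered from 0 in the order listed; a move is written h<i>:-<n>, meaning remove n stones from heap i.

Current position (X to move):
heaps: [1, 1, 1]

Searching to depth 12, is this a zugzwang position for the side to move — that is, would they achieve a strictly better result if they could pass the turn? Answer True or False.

ply 1, X at (1,1,1) | h0:-1=+1→(0,1,1)*; h1:-1=+1→(1,0,1); h2:-1=+1→(1,1,0)
ply 2, O at (0,1,1) | h1:-1=-1→(0,0,1)*; h2:-1=-1→(0,1,0)
ply 3, X at (0,0,1) | h2:-1=+1→(0,0,0)*
ply 4: (0,0,0) is terminal -1 (O); from (1,1,1) depth 12
pass branch (O moves first from the same position):
  | ply 1, O at (1,1,1) | h0:-1=+1→(0,1,1)*; h1:-1=+1→(1,0,1); h2:-1=+1→(1,1,0)
  | ply 2, X at (0,1,1) | h1:-1=-1→(0,0,1)*; h2:-1=-1→(0,1,0)
  | ply 3, O at (0,0,1) | h2:-1=+1→(0,0,0)*
  | ply 4: (0,0,0) is terminal -1 (X); from (1,1,1) depth 12
X moving scores +1; X passing scores -1

zugzwang((1,1,1), X) = False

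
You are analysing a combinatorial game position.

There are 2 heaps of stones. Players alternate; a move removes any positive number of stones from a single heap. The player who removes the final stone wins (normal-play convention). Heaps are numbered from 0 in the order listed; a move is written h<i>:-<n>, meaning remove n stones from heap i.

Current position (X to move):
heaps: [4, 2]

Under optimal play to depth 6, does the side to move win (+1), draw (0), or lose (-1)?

p1 X@[(4,2)]: h0:-1[(3,2)]-1 h0:-2[(2,2)]+1* h0:-3[(1,2)]-1 h0:-4[(0,2)]-1 h1:-1[(4,1)]-1 h1:-2[(4,0)]-1
p2 O@[(2,2)]: h0:-1[(1,2)]-1* h0:-2[(0,2)]-1 h1:-1[(2,1)]-1 h1:-2[(2,0)]-1
p3 X@[(1,2)]: h0:-1[(0,2)]-1 h1:-1[(1,1)]+1* h1:-2[(1,0)]-1
p4 O@[(1,1)]: h0:-1[(0,1)]-1* h1:-1[(1,0)]-1
p5 X@[(0,1)]: h1:-1[(0,0)]+1*
p6 O@[(0,0)] terminal -1; root [(4,2)] d6

value((4,2), X) = +1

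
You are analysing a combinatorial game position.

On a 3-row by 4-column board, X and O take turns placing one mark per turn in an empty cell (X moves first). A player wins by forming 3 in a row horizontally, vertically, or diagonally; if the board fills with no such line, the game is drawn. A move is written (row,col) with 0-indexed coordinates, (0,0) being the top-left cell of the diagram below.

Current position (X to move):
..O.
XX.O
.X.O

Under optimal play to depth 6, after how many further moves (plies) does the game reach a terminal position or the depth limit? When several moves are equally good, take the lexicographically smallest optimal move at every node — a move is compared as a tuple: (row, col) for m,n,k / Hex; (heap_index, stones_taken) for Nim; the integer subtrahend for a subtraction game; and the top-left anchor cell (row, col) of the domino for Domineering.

PV length from [..O./XX.O/.X.O]: 1 ply

p1 X@[..O./XX.O/.X.O]: (0,0)[X.O./XX.O/.X.O]-1 (0,1)[.XO./XX.O/.X.O]+1* (0,3)[..OX/XX.O/.X.O]+1 (1,2)[..O./XXXO/.X.O]+1 (2,0)[..O./XX.O/XX.O]-1 (2,2)[..O./XX.O/.XXO]-1
p2 O@[.XO./XX.O/.X.O] terminal -1; root [..O./XX.O/.X.O] d6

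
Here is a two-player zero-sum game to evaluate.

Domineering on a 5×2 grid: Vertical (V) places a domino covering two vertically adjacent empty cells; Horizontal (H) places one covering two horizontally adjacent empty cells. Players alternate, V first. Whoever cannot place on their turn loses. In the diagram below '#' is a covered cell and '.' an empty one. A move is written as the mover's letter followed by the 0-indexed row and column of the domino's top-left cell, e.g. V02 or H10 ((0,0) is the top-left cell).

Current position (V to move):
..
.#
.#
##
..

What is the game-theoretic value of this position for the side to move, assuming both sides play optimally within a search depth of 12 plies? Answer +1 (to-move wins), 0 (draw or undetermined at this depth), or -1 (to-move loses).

value(../.#/.#/##/.., V) = -1

[../.#/.#/##/..] V move#1: V00:-1/#./##/.#/##/..*, V10:-1/../##/##/##/..
[#./##/.#/##/..] H move#2: H40:+1/#./##/.#/##/##*
[#./##/.#/##/##] end (terminal -1, V#3); searched ../.#/.#/##/.. to 12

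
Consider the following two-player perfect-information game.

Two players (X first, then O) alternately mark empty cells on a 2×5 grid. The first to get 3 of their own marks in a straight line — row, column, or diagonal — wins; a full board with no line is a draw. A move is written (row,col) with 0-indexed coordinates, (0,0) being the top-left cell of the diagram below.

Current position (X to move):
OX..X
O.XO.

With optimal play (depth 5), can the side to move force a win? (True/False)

[OX..X/O.XO.] X move#1: (0,2):+0/OXX.X/O.XO.*, (0,3):+0/OX.XX/O.XO., (1,1):+0/OX..X/OXXO., (1,4):+0/OX..X/O.XOX
[OXX.X/O.XO.] O move#2: (0,3):+0/OXXOX/O.XO.*, (1,1):-1/OXX.X/OOXO., (1,4):-1/OXX.X/O.XOO
[OXXOX/O.XO.] X move#3: (1,1):+0/OXXOX/OXXO.*, (1,4):+0/OXXOX/O.XOX
[OXXOX/OXXO.] O move#4: (1,4):+0/OXXOX/OXXOO*
[OXXOX/OXXOO] end (terminal +0, X#5); searched OX..X/O.XO. to 5

X winning at [OX..X/O.XO.]: False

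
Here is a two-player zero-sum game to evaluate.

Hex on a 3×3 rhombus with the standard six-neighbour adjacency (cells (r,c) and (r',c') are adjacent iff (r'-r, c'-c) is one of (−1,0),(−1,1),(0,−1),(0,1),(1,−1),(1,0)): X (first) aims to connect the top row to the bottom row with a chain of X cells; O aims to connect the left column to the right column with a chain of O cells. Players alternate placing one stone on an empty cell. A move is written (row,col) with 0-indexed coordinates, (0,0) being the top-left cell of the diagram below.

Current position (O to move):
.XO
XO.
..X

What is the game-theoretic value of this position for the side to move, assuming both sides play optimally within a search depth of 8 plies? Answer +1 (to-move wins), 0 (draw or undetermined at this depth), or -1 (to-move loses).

value(.XO/XO./..X, O) = +1

[.XO/XO./..X] O move#1: (0,0):-1/OXO/XO./..X, (1,2):-1/.XO/XOO/..X, (2,0):+1/.XO/XO./O.X*, (2,1):-1/.XO/XO./.OX
[.XO/XO./O.X] end (terminal -1, X#2); searched .XO/XO./..X to 8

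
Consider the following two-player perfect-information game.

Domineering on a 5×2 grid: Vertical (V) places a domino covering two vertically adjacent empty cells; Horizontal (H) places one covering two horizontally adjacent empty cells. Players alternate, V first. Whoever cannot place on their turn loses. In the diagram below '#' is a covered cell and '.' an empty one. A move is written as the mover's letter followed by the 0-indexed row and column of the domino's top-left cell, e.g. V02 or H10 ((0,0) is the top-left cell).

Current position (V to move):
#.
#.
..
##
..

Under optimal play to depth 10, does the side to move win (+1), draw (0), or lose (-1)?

p1 V@[#./#./../##/..]: V01[##/##/../##/..]-1* V11[#./##/.#/##/..]-1
p2 H@[##/##/../##/..]: H20[##/##/##/##/..]+1* H40[##/##/../##/##]+1
p3 V@[##/##/##/##/..] terminal -1; root [#./#./../##/..] d10

value(#./#./../##/.., V) = -1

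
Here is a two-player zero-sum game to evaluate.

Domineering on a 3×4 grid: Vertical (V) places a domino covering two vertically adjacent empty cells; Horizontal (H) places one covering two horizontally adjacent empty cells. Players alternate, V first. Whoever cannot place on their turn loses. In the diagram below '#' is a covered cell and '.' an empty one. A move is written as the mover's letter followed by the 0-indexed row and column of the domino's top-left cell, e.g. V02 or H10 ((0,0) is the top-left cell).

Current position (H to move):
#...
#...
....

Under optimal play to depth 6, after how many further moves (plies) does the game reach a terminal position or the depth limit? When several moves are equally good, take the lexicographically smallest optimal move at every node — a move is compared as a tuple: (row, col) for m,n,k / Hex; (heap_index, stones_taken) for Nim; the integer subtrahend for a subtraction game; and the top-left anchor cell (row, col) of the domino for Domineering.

PV length from [#.../#.../....]: 3 plies

p1 H@[#.../#.../....]: H01[###./#.../....]-1 H02[#.##/#.../....]-1 H11[#.../###./....]+1* H12[#.../#.##/....]+1 H20[#.../#.../##..]-1 H21[#.../#.../.##.]-1 H22[#.../#.../..##]-1
p2 V@[#.../###./....]: V03[#..#/####/....]-1* V13[#.../####/...#]-1
p3 H@[#..#/####/....]: H01[####/####/....]+1* H20[#..#/####/##..]+1 H21[#..#/####/.##.]+1 H22[#..#/####/..##]+1
p4 V@[####/####/....] terminal -1; root [#.../#.../....] d6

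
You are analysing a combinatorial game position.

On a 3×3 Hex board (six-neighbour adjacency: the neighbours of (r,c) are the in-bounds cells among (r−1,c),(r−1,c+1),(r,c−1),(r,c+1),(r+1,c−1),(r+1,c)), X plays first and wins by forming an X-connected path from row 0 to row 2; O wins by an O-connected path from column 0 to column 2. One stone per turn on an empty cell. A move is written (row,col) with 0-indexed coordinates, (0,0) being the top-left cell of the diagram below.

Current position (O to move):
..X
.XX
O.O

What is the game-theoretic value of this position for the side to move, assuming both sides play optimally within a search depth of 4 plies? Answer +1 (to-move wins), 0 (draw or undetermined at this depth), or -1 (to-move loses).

[..X/.XX/O.O] O move#1: (0,0):-1/O.X/.XX/O.O, (0,1):-1/.OX/.XX/O.O, (1,0):-1/..X/OXX/O.O, (2,1):+1/..X/.XX/OOO*
[..X/.XX/OOO] end (terminal -1, X#2); searched ..X/.XX/O.O to 4

value(..X/.XX/O.O, O) = +1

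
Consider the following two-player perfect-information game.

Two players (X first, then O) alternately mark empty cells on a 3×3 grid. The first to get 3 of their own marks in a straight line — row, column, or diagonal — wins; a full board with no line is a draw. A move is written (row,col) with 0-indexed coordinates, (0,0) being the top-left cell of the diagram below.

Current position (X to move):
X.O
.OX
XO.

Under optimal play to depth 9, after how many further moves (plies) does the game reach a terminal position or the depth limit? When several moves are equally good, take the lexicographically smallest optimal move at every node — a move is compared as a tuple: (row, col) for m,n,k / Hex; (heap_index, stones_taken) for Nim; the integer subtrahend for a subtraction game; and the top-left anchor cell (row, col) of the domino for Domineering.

PV length from [X.O/.OX/XO.]: 1 ply

p1 X@[X.O/.OX/XO.]: (0,1)[XXO/.OX/XO.]+0 (1,0)[X.O/XOX/XO.]+1* (2,2)[X.O/.OX/XOX]-1
p2 O@[X.O/XOX/XO.] terminal -1; root [X.O/.OX/XO.] d9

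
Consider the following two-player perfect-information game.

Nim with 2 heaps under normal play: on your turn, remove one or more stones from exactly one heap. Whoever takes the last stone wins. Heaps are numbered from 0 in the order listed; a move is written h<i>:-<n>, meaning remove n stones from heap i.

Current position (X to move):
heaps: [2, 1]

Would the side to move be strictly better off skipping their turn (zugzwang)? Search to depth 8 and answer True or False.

zugzwang((2,1), X) = False

p1 X@[(2,1)]: h0:-1[(1,1)]+1* h0:-2[(0,1)]-1 h1:-1[(2,0)]-1
p2 O@[(1,1)]: h0:-1[(0,1)]-1* h1:-1[(1,0)]-1
p3 X@[(0,1)]: h1:-1[(0,0)]+1*
p4 O@[(0,0)] terminal -1; root [(2,1)] d8
pass branch (O moves first from the same position):
  | p1 O@[(2,1)]: h0:-1[(1,1)]+1* h0:-2[(0,1)]-1 h1:-1[(2,0)]-1
  | p2 X@[(1,1)]: h0:-1[(0,1)]-1* h1:-1[(1,0)]-1
  | p3 O@[(0,1)]: h1:-1[(0,0)]+1*
  | p4 X@[(0,0)] terminal -1; root [(2,1)] d8
X moving scores +1; X passing scores -1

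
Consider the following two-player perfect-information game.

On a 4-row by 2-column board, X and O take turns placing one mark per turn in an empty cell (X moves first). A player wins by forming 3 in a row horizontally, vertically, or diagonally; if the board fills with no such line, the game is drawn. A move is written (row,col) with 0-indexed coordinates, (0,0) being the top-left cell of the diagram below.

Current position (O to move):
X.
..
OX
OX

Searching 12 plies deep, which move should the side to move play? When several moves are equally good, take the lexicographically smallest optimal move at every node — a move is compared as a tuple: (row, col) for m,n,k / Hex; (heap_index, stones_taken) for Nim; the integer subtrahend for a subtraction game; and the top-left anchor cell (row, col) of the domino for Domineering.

O's best at [X./../OX/OX]: (1,0)

[X./../OX/OX] O move#1: (0,1):-1/XO/../OX/OX, (1,0):+1/X./O./OX/OX*, (1,1):+0/X./.O/OX/OX
[X./O./OX/OX] end (terminal -1, X#2); searched X./../OX/OX to 12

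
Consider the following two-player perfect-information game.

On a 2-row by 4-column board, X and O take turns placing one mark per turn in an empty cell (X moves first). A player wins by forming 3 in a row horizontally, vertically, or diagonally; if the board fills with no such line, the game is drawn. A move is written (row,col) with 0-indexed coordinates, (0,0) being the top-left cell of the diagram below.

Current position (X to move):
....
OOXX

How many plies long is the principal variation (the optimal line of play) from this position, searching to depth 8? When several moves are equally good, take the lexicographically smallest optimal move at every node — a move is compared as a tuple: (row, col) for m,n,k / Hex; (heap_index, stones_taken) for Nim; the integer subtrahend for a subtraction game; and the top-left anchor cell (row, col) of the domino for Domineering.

PV length from [..../OOXX]: 4 plies

ply 1, X at ..../OOXX | (0,0)=+0→X.../OOXX*; (0,1)=+0→.X../OOXX; (0,2)=+0→..X./OOXX; (0,3)=+0→...X/OOXX
ply 2, O at X.../OOXX | (0,1)=+0→XO../OOXX*; (0,2)=+0→X.O./OOXX; (0,3)=+0→X..O/OOXX
ply 3, X at XO../OOXX | (0,2)=+0→XOX./OOXX*; (0,3)=+0→XO.X/OOXX
ply 4, O at XOX./OOXX | (0,3)=+0→XOXO/OOXX*
ply 5: XOXO/OOXX is terminal +0 (X); from ..../OOXX depth 8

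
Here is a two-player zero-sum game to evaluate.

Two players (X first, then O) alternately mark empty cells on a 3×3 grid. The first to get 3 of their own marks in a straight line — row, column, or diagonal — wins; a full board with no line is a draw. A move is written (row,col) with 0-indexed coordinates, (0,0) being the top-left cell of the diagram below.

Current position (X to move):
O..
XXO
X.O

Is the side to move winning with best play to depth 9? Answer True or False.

X winning at [O../XXO/X.O]: True

p1 X@[O../XXO/X.O]: (0,1)[OX./XXO/X.O]-1 (0,2)[O.X/XXO/X.O]+1* (2,1)[O../XXO/XXO]-1
p2 O@[O.X/XXO/X.O] terminal -1; root [O../XXO/X.O] d9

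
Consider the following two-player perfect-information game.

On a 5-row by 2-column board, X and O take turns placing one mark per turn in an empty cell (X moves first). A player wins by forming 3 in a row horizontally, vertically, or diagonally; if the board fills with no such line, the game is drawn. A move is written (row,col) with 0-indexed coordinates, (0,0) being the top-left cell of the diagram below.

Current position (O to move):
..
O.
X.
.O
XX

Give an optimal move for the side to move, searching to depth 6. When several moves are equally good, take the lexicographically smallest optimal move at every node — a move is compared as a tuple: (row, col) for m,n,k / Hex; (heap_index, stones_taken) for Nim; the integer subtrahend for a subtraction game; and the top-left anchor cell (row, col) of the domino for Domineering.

p1 O@[../O./X./.O/XX]: (0,0)[O./O./X./.O/XX]-1 (0,1)[.O/O./X./.O/XX]-1 (1,1)[../OO/X./.O/XX]-1 (2,1)[../O./XO/.O/XX]-1 (3,0)[../O./X./OO/XX]+0*
p2 X@[../O./X./OO/XX]: (0,0)[X./O./X./OO/XX]+0* (0,1)[.X/O./X./OO/XX]+0 (1,1)[../OX/X./OO/XX]+0 (2,1)[../O./XX/OO/XX]+0
p3 O@[X./O./X./OO/XX]: (0,1)[XO/O./X./OO/XX]+0* (1,1)[X./OO/X./OO/XX]+0 (2,1)[X./O./XO/OO/XX]+0
p4 X@[XO/O./X./OO/XX]: (1,1)[XO/OX/X./OO/XX]+0* (2,1)[XO/O./XX/OO/XX]+0
p5 O@[XO/OX/X./OO/XX]: (2,1)[XO/OX/XO/OO/XX]+0*
p6 X@[XO/OX/XO/OO/XX] terminal +0; root [../O./X./.O/XX] d6

O's best at [../O./X./.O/XX]: (3,0)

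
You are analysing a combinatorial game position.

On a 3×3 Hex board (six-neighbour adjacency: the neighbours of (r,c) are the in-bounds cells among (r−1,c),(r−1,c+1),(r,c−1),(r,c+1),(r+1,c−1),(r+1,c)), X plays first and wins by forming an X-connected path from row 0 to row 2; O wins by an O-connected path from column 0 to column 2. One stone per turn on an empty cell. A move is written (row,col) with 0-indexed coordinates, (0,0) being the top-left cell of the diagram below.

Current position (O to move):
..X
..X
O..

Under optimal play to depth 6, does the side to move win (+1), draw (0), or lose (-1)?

[..X/..X/O..] O move#1: (0,0):-1/O.X/..X/O..*, (0,1):-1/.OX/..X/O.., (1,0):-1/..X/O.X/O.., (1,1):-1/..X/.OX/O.., (2,1):-1/..X/..X/OO., (2,2):-1/..X/..X/O.O
[O.X/..X/O..] X move#2: (0,1):+1/OXX/..X/O..*, (1,0):+1/O.X/X.X/O.., (1,1):+1/O.X/.XX/O.., (2,1):+1/O.X/..X/OX., (2,2):+1/O.X/..X/O.X
[OXX/..X/O..] O move#3: (1,0):-1/OXX/O.X/O..*, (1,1):-1/OXX/.OX/O.., (2,1):-1/OXX/..X/OO., (2,2):-1/OXX/..X/O.O
[OXX/O.X/O..] X move#4: (1,1):+1/OXX/OXX/O..*, (2,1):+1/OXX/O.X/OX., (2,2):+1/OXX/O.X/O.X
[OXX/OXX/O..] O move#5: (2,1):-1/OXX/OXX/OO.*, (2,2):-1/OXX/OXX/O.O
[OXX/OXX/OO.] X move#6: (2,2):+1/OXX/OXX/OOX*
[OXX/OXX/OOX] end (terminal -1, O#7); searched ..X/..X/O.. to 6

value(..X/..X/O.., O) = -1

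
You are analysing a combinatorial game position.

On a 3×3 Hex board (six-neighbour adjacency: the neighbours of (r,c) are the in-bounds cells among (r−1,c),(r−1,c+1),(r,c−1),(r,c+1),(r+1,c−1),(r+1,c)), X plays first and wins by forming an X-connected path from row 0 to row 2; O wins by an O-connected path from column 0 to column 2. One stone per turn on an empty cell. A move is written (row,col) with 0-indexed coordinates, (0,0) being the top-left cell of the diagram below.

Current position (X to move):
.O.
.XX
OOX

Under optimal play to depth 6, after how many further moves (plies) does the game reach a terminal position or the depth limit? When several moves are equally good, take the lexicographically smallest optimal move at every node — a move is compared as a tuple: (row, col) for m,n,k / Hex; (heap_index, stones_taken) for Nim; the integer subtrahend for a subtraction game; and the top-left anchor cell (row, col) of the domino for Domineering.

PV length from [.O./.XX/OOX]: 3 plies

p1 X@[.O./.XX/OOX]: (0,0)[XO./.XX/OOX]+1* (0,2)[.OX/.XX/OOX]+1 (1,0)[.O./XXX/OOX]+1
p2 O@[XO./.XX/OOX]: (0,2)[XOO/.XX/OOX]-1* (1,0)[XO./OXX/OOX]-1
p3 X@[XOO/.XX/OOX]: (1,0)[XOO/XXX/OOX]+1*
p4 O@[XOO/XXX/OOX] terminal -1; root [.O./.XX/OOX] d6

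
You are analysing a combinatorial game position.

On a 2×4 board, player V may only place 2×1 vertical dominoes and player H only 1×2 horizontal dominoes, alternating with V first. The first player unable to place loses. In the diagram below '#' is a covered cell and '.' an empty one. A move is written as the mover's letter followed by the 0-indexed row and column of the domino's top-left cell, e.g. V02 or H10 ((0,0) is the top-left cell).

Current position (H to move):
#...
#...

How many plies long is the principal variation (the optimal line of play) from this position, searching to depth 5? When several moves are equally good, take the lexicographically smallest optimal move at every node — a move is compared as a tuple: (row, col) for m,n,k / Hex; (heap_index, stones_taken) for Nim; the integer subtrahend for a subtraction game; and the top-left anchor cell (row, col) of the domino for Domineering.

p1 H@[#.../#...]: H01[###./#...]+1* H02[#.##/#...]+1 H11[#.../###.]+1 H12[#.../#.##]+1
p2 V@[###./#...]: V03[####/#..#]-1*
p3 H@[####/#..#]: H11[####/####]+1*
p4 V@[####/####] terminal -1; root [#.../#...] d5

PV length from [#.../#...]: 3 plies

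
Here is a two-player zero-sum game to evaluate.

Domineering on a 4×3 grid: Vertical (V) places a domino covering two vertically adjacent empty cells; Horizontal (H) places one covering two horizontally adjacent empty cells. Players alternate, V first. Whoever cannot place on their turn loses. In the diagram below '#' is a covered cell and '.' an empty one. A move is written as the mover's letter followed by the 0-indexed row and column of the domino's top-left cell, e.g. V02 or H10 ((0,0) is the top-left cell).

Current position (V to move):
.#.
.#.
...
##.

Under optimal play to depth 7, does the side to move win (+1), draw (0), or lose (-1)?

value(.#./.#./.../##., V) = +1

ply 1, V at .#./.#./.../##. | V00=+1→##./##./.../##.*; V02=+1→.##/.##/.../##.; V10=+1→.#./##./#../##.; V12=+1→.#./.##/..#/##.; V22=+1→.#./.#./..#/###
ply 2, H at ##./##./.../##. | H20=-1→##./##./##./##.*; H21=-1→##./##./.##/##.
ply 3, V at ##./##./##./##. | V02=+1→###/###/##./##.*; V12=+1→##./###/###/##.; V22=+1→##./##./###/###
ply 4: ###/###/##./##. is terminal -1 (H); from .#./.#./.../##. depth 7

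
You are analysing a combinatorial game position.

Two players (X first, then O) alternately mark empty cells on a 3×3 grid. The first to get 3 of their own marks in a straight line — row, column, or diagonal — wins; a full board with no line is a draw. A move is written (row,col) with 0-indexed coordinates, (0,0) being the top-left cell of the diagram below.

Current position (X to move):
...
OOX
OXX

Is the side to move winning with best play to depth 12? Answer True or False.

p1 X@[.../OOX/OXX]: (0,0)[X../OOX/OXX]-1 (0,1)[.X./OOX/OXX]-1 (0,2)[..X/OOX/OXX]+1*
p2 O@[..X/OOX/OXX] terminal -1; root [.../OOX/OXX] d12

X winning at [.../OOX/OXX]: True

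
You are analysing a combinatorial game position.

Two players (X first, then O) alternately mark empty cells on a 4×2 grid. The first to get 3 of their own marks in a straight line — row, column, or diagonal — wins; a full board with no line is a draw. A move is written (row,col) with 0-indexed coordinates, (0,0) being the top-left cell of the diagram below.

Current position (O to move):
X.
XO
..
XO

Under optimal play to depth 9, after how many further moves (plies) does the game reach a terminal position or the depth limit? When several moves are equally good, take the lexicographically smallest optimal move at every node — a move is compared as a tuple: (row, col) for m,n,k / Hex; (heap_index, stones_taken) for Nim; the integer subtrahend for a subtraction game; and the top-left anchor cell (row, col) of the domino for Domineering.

[X./XO/../XO] O move#1: (0,1):-1/XO/XO/../XO, (2,0):+0/X./XO/O./XO, (2,1):+1/X./XO/.O/XO*
[X./XO/.O/XO] end (terminal -1, X#2); searched X./XO/../XO to 9

PV length from [X./XO/../XO]: 1 ply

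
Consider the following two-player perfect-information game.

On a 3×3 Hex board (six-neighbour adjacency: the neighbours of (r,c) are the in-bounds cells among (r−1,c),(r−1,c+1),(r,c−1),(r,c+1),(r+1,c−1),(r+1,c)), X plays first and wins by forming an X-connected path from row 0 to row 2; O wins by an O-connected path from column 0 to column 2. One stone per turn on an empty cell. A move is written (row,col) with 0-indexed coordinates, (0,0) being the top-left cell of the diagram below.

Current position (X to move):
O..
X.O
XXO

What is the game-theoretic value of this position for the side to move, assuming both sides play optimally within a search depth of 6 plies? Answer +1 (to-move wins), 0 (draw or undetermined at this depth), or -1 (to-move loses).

ply 1, X at O../X.O/XXO | (0,1)=+1→OX./X.O/XXO*; (0,2)=+1→O.X/X.O/XXO; (1,1)=+1→O../XXO/XXO
ply 2: OX./X.O/XXO is terminal -1 (O); from O../X.O/XXO depth 6

value(O../X.O/XXO, X) = +1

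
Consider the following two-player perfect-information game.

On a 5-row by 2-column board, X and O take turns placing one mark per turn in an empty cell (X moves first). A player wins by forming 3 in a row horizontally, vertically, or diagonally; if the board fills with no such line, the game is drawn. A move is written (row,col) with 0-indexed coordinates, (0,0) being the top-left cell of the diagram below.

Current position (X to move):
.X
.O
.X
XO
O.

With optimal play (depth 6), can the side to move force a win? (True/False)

X winning at [.X/.O/.X/XO/O.]: False

p1 X@[.X/.O/.X/XO/O.]: (0,0)[XX/.O/.X/XO/O.]+0* (1,0)[.X/XO/.X/XO/O.]+0 (2,0)[.X/.O/XX/XO/O.]+0 (4,1)[.X/.O/.X/XO/OX]+0
p2 O@[XX/.O/.X/XO/O.]: (1,0)[XX/OO/.X/XO/O.]+0* (2,0)[XX/.O/OX/XO/O.]+0 (4,1)[XX/.O/.X/XO/OO]+0
p3 X@[XX/OO/.X/XO/O.]: (2,0)[XX/OO/XX/XO/O.]+0* (4,1)[XX/OO/.X/XO/OX]+0
p4 O@[XX/OO/XX/XO/O.]: (4,1)[XX/OO/XX/XO/OO]+0*
p5 X@[XX/OO/XX/XO/OO] terminal +0; root [.X/.O/.X/XO/O.] d6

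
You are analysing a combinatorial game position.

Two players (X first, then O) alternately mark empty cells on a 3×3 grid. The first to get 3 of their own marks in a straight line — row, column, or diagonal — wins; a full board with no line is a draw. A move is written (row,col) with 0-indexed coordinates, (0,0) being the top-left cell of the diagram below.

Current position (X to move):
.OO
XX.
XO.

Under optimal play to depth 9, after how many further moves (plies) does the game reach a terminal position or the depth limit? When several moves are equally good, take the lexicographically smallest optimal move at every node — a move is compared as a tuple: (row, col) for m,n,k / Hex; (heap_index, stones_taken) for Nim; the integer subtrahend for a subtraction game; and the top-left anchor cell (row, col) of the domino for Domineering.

PV length from [.OO/XX./XO.]: 1 ply

[.OO/XX./XO.] X move#1: (0,0):+1/XOO/XX./XO.*, (1,2):+1/.OO/XXX/XO., (2,2):-1/.OO/XX./XOX
[XOO/XX./XO.] end (terminal -1, O#2); searched .OO/XX./XO. to 9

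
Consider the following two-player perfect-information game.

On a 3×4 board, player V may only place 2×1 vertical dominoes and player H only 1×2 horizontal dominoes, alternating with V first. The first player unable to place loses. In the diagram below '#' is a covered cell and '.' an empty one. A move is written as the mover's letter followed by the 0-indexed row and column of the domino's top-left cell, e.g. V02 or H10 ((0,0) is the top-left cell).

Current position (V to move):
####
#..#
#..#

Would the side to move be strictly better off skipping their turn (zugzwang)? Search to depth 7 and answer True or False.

p1 V@[####/#..#/#..#]: V11[####/##.#/##.#]+1* V12[####/#.##/#.##]+1
p2 H@[####/##.#/##.#] terminal -1; root [####/#..#/#..#] d7
suppose V passes — search the same position with H to move:
pass> p1 H@[####/#..#/#..#]: H11[####/####/#..#]+1* H21[####/#..#/####]+1
pass> p2 V@[####/####/#..#] terminal -1; root [####/#..#/#..#] d7
for V: play +1, pass -1

zugzwang(####/#..#/#..#, V) = False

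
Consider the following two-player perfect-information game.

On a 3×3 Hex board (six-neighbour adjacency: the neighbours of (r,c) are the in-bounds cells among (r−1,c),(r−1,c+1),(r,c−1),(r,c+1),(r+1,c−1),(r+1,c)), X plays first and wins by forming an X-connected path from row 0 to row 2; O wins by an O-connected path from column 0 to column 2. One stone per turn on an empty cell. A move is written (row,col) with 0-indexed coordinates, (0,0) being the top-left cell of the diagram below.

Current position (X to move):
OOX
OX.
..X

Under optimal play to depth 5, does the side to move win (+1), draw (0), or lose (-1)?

[OOX/OX./..X] X move#1: (1,2):+1/OOX/OXX/..X*, (2,0):+1/OOX/OX./X.X, (2,1):+1/OOX/OX./.XX
[OOX/OXX/..X] end (terminal -1, O#2); searched OOX/OX./..X to 5

value(OOX/OX./..X, X) = +1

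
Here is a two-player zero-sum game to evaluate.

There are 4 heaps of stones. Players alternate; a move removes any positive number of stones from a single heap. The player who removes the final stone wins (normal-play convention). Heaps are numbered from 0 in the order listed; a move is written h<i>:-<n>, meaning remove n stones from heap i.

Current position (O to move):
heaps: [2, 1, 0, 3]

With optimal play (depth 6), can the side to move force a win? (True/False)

O winning at [(2,1,0,3)]: False

[(2,1,0,3)] O move#1: h0:-1:-1/(1,1,0,3)*, h0:-2:-1/(0,1,0,3), h1:-1:-1/(2,0,0,3), h3:-1:-1/(2,1,0,2), h3:-2:-1/(2,1,0,1), h3:-3:-1/(2,1,0,0)
[(1,1,0,3)] X move#2: h0:-1:-1/(0,1,0,3), h1:-1:-1/(1,0,0,3), h3:-1:-1/(1,1,0,2), h3:-2:-1/(1,1,0,1), h3:-3:+1/(1,1,0,0)*
[(1,1,0,0)] O move#3: h0:-1:-1/(0,1,0,0)*, h1:-1:-1/(1,0,0,0)
[(0,1,0,0)] X move#4: h1:-1:+1/(0,0,0,0)*
[(0,0,0,0)] end (terminal -1, O#5); searched (2,1,0,3) to 6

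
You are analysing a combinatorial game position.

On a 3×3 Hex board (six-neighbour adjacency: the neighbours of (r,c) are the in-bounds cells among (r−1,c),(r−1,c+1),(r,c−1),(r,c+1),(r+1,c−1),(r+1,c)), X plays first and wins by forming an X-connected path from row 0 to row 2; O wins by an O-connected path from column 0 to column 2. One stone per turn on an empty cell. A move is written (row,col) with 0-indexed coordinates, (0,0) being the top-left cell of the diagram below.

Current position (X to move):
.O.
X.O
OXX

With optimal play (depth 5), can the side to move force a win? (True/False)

p1 X@[.O./X.O/OXX]: (0,0)[XO./X.O/OXX]-1 (0,2)[.OX/X.O/OXX]-1 (1,1)[.O./XXO/OXX]+1*
p2 O@[.O./XXO/OXX]: (0,0)[OO./XXO/OXX]-1* (0,2)[.OO/XXO/OXX]-1
p3 X@[OO./XXO/OXX]: (0,2)[OOX/XXO/OXX]+1*
p4 O@[OOX/XXO/OXX] terminal -1; root [.O./X.O/OXX] d5

X winning at [.O./X.O/OXX]: True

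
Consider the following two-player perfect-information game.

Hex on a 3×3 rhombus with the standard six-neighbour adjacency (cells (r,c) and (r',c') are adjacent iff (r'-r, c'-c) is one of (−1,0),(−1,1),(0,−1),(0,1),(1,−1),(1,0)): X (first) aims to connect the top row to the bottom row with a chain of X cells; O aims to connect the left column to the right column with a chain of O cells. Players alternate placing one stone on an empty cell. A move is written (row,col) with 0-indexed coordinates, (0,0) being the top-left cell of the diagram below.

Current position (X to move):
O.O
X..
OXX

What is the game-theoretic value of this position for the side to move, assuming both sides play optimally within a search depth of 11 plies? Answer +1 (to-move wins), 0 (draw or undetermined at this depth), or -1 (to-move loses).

value(O.O/X../OXX, X) = -1

ply 1, X at O.O/X../OXX | (0,1)=-1→OXO/X../OXX*; (1,1)=-1→O.O/XX./OXX; (1,2)=-1→O.O/X.X/OXX
ply 2, O at OXO/X../OXX | (1,1)=+1→OXO/XO./OXX*; (1,2)=-1→OXO/X.O/OXX
ply 3: OXO/XO./OXX is terminal -1 (X); from O.O/X../OXX depth 11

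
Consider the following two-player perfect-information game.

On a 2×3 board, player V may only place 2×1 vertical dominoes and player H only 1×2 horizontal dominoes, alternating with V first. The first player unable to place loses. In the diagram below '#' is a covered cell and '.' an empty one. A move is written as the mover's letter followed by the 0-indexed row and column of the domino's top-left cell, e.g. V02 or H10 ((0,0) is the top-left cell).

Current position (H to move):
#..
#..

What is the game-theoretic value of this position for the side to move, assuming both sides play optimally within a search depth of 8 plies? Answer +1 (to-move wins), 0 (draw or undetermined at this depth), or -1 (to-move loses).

ply 1, H at #../#.. | H01=+1→###/#..*; H11=+1→#../###
ply 2: ###/#.. is terminal -1 (V); from #../#.. depth 8

value(#../#.., H) = +1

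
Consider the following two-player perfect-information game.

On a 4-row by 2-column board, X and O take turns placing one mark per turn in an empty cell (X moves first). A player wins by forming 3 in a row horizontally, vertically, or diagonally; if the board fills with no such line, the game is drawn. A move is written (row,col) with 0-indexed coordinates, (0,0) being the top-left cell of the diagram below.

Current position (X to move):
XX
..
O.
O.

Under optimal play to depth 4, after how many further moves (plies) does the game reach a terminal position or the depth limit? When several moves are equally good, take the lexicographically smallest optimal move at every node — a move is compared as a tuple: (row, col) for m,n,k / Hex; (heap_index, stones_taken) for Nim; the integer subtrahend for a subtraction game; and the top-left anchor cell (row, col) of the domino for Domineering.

PV length from [XX/../O./O.]: 4 plies

p1 X@[XX/../O./O.]: (1,0)[XX/X./O./O.]+0* (1,1)[XX/.X/O./O.]-1 (2,1)[XX/../OX/O.]-1 (3,1)[XX/../O./OX]-1
p2 O@[XX/X./O./O.]: (1,1)[XX/XO/O./O.]+0* (2,1)[XX/X./OO/O.]+0 (3,1)[XX/X./O./OO]+0
p3 X@[XX/XO/O./O.]: (2,1)[XX/XO/OX/O.]+0* (3,1)[XX/XO/O./OX]+0
p4 O@[XX/XO/OX/O.]: (3,1)[XX/XO/OX/OO]+0*
p5 X@[XX/XO/OX/OO] terminal +0; root [XX/../O./O.] d4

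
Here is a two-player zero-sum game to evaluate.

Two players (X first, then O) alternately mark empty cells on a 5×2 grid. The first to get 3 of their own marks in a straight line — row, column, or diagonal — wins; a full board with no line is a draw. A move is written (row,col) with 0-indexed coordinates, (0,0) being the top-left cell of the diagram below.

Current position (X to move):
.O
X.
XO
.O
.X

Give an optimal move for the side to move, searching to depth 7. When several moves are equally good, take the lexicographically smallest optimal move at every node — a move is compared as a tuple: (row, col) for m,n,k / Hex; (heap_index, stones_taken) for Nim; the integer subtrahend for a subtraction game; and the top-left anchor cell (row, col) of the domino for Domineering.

X's best at [.O/X./XO/.O/.X]: (0,0)

ply 1, X at .O/X./XO/.O/.X | (0,0)=+1→XO/X./XO/.O/.X*; (1,1)=+1→.O/XX/XO/.O/.X; (3,0)=+1→.O/X./XO/XO/.X; (4,0)=-1→.O/X./XO/.O/XX
ply 2: XO/X./XO/.O/.X is terminal -1 (O); from .O/X./XO/.O/.X depth 7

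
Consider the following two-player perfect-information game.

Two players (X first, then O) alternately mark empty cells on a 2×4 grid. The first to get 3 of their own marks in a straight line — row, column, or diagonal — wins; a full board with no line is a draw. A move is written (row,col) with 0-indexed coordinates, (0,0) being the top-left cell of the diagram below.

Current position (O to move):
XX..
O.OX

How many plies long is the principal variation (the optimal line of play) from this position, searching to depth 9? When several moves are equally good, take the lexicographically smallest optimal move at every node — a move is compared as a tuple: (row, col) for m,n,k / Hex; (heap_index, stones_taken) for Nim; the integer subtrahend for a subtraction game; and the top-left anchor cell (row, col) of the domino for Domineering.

p1 O@[XX../O.OX]: (0,2)[XXO./O.OX]+0 (0,3)[XX.O/O.OX]-1 (1,1)[XX../OOOX]+1*
p2 X@[XX../OOOX] terminal -1; root [XX../O.OX] d9

PV length from [XX../O.OX]: 1 ply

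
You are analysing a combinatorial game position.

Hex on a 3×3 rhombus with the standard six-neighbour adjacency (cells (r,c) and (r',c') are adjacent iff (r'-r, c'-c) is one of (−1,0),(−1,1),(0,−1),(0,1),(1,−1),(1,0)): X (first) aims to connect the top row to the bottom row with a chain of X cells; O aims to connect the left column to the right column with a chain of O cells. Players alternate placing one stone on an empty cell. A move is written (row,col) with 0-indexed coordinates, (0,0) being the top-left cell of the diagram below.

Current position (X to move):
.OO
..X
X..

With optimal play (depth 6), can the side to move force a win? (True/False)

X winning at [.OO/..X/X..]: False

[.OO/..X/X..] X move#1: (0,0):-1/XOO/..X/X..*, (1,0):-1/.OO/X.X/X.., (1,1):-1/.OO/.XX/X.., (2,1):-1/.OO/..X/XX., (2,2):-1/.OO/..X/X.X
[XOO/..X/X..] O move#2: (1,0):+1/XOO/O.X/X..*, (1,1):-1/XOO/.OX/X.., (2,1):-1/XOO/..X/XO., (2,2):-1/XOO/..X/X.O
[XOO/O.X/X..] end (terminal -1, X#3); searched .OO/..X/X.. to 6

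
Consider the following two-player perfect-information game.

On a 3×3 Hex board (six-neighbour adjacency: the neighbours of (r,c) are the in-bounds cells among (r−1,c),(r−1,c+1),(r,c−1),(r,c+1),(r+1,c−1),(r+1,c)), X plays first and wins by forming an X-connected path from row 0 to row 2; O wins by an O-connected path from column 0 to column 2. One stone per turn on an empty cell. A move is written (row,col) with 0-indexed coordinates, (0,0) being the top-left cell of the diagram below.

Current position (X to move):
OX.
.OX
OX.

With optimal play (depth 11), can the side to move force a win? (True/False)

ply 1, X at OX./.OX/OX. | (0,2)=+1→OXX/.OX/OX.*; (1,0)=-1→OX./XOX/OX.; (2,2)=-1→OX./.OX/OXX
ply 2: OXX/.OX/OX. is terminal -1 (O); from OX./.OX/OX. depth 11

X winning at [OX./.OX/OX.]: True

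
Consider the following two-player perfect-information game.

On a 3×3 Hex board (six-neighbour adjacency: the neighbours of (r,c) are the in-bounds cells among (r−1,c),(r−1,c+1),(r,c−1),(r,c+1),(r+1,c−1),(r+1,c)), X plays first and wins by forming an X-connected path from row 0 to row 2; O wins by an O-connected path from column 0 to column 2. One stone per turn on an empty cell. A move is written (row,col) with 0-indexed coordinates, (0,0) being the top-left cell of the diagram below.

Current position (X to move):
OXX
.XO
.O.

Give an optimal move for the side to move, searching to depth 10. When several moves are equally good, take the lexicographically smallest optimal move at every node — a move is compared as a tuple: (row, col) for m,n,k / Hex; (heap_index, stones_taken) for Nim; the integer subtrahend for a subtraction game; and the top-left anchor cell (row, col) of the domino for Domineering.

X's best at [OXX/.XO/.O.]: (2,0)

p1 X@[OXX/.XO/.O.]: (1,0)[OXX/XXO/.O.]-1 (2,0)[OXX/.XO/XO.]+1* (2,2)[OXX/.XO/.OX]-1
p2 O@[OXX/.XO/XO.] terminal -1; root [OXX/.XO/.O.] d10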